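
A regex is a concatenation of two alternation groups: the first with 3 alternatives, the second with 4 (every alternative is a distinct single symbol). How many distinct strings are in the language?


First group: 3 alternatives
Second group: 4 alternatives
Concatenation: each choice from group 1 pairs with each from group 2
Total = 3 x 4 = 12

12


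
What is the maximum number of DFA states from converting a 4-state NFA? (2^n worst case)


NFA has 4 states
Subset construction: each DFA state = subset of NFA states
Maximum subsets = 2^4
2^4 = 16

16


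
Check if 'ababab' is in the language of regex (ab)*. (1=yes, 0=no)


Pattern: (ab)*
String: 'ababab'
Pattern requires: zero or more repetitions of 'ab'
Pairs: ['ab', 'ab', 'ab']
All pairs are 'ab'? Yes
Result: 1

1


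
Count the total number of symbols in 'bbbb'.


String: 'bbbb'
Counting characters:
  'b' appears 4 time(s)
Total length = 0 + 4 = 4

4


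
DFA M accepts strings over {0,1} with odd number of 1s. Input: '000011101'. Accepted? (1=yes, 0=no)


DFA has 2 states: q_even (start, accept=no) and q_odd
Processing string '000011101' character by character:
  Position 0: read '0', 1-count=0 -> q_even (no change)
  Position 1: read '0', 1-count=0 -> q_even (no change)
  Position 2: read '0', 1-count=0 -> q_even (no change)
  Position 3: read '0', 1-count=0 -> q_even (no change)
  Position 4: read '1', 1-count=1 -> q_odd
  Position 5: read '1', 1-count=2 -> q_even
  Position 6: read '1', 1-count=3 -> q_odd
  Position 7: read '0', 1-count=3 -> q_odd (no change)
  Position 8: read '1', 1-count=4 -> q_even
Final state: q_even, total 1s = 4 (even); the DFA requires an odd count -> reject

0


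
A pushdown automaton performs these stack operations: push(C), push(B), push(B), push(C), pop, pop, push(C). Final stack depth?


Tracing stack operations:
  push(C) -> stack = [C], depth=1
  push(B) -> stack = [C,B], depth=2
  push(B) -> stack = [C,B,B], depth=3
  push(C) -> stack = [C,B,B,C], depth=4
  pop -> removed C, stack = [C,B,B], depth=3
  pop -> removed B, stack = [C,B], depth=2
  push(C) -> stack = [C,B,C], depth=3
Final depth = 3

3


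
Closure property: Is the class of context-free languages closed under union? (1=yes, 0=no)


CFL closure properties:
  Closed under: union, concatenation, Kleene star
  NOT closed under: intersection, complement
Operation 'union' is in closed list -> Yes (closed)

1


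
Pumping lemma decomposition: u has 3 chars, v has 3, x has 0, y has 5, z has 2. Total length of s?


|s| = |u| + |v| + |x| + |y| + |z|
= 3 + 3 + 0 + 5 + 2
= 6 + 0 + 7
= 6 + 7
= 13

13


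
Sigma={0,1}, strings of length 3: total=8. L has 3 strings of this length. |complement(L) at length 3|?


Alphabet: {0,1}
String length: 3
Total strings of length 3 = 2^3 = 8
Strings in L = 3
Complement = total - |L|
= 8 - 3
= 5

5


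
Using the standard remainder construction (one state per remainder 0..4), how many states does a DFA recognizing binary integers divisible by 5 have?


Divisibility by 5 is tracked via the remainder mod 5: 0, 1, ..., 4
The construction assigns one state to each remainder
Number of remainders = 5

5


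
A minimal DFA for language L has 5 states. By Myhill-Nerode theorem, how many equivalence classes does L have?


Myhill-Nerode theorem:
Number of equivalence classes = number of states in minimal DFA
Minimal DFA states = 5
Therefore equivalence classes = 5

5


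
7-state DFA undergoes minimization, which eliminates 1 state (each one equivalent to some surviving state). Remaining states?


Original DFA: 7 states
Redundant states removed: 1
Minimized states = original - removed
= 7 - 1
= 6

6


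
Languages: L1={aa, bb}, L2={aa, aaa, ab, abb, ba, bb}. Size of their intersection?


L1 = {aa, bb}
L2 = {aa, aaa, ab, abb, ba, bb}
Checking each string in L1 against L2:
  'aa': in L2? Yes
  'bb': in L2? Yes
Intersection = {aa, bb}
|L1 ∩ L2| = 2

2


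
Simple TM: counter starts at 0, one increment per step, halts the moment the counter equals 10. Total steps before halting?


Counter starts at 0. Counting sequence:
  Step 1: counter = 1
  Step 2: counter = 2
  Step 3: counter = 3
  Step 4: counter = 4
  Step 5: counter = 5
  Step 6: counter = 6
  ...
  Step 10: counter = 10
Counter reached 10 -> halt
Total steps = 10

10


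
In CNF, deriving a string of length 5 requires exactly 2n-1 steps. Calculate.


Chomsky Normal Form derivation:
String length n = 5
Each step either:
  - Splits a nonterminal into two (n-1 such steps)
  - Converts a nonterminal to terminal (n such steps)
Total = (n-1) + n = 2n - 1
= 2(5) - 1
= 10 - 1
= 9

9


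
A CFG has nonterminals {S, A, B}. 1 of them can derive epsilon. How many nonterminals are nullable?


Nonterminals: {S, A, B}
A nonterminal is nullable if it can derive epsilon
Counting nullable nonterminals: 1
Total nullable = 1

1


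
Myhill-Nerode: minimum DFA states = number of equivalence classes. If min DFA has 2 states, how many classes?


Myhill-Nerode theorem:
Number of equivalence classes = number of states in minimal DFA
Minimal DFA states = 2
Therefore equivalence classes = 2

2


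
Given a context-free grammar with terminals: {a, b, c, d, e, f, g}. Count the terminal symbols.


Terminal symbols: a, b, c, d, e, f, g
Counting each: a (#1), b (#2), c (#3), d (#4), e (#5), f (#6), g (#7)
Total = 7

7


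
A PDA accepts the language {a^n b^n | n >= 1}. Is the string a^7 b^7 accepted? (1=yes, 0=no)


Language requires equal numbers of a's and b's
PDA pushes for each 'a', pops for each 'b'
Number of a's = 7
Number of b's = 7
7 == 7 -> Accept

1


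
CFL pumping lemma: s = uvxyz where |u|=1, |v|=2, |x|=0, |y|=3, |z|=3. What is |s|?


|s| = |u| + |v| + |x| + |y| + |z|
= 1 + 2 + 0 + 3 + 3
= 3 + 0 + 6
= 3 + 6
= 9

9


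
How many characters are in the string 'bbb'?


String: 'bbb'
Counting characters:
  'b' appears 3 time(s)
Total length = 0 + 3 = 3

3


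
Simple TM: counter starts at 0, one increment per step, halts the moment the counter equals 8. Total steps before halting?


Counter starts at 0. Counting sequence:
  Step 1: counter = 1
  Step 2: counter = 2
  Step 3: counter = 3
  Step 4: counter = 4
  Step 5: counter = 5
  Step 6: counter = 6
  Step 7: counter = 7
  Step 8: counter = 8
Counter reached 8 -> halt
Total steps = 8

8


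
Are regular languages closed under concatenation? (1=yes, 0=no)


Regular languages are closed under all standard operations:
- Union: Yes (product construction)
- Intersection: Yes (product construction)
- Complement: Yes (swap accept/reject)
- Concatenation: Yes (NFA construction)
Operation: concatenation -> Closed

1


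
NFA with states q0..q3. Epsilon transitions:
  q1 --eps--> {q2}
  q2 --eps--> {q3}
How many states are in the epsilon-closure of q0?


Starting from q0
Initialize closure = {q0}
q0 has no outgoing epsilon transitions -> nothing to add
Final closure: {q0}
Size = 1

1


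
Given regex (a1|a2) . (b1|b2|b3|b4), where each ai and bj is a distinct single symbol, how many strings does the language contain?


First group: 2 alternatives
Second group: 4 alternatives
Concatenation: each choice from group 1 pairs with each from group 2
Total = 2 x 4 = 8

8


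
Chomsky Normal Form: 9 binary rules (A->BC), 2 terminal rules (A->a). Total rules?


CNF allows two rule forms:
  A -> BC (binary): 9 rules
  A -> a (terminal): 2 rules
Total = 9 + 2 = 11

11


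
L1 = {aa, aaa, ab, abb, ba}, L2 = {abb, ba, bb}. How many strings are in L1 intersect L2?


L1 = {aa, aaa, ab, abb, ba}
L2 = {abb, ba, bb}
Checking each string in L1 against L2:
  'aa': in L2? No
  'aaa': in L2? No
  'ab': in L2? No
  'abb': in L2? Yes
  'ba': in L2? Yes
Intersection = {abb, ba}
|L1 ∩ L2| = 2

2


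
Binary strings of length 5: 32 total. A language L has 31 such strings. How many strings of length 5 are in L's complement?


Alphabet: {0,1}
String length: 5
Total strings of length 5 = 2^5 = 32
Strings in L = 31
Complement = total - |L|
= 32 - 31
= 1

1


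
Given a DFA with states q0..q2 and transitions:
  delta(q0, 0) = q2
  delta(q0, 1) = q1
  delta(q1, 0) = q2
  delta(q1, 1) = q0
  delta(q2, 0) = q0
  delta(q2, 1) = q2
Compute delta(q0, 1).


Looking up transition function:
delta(q0, 1) in the table
Row: q0, Column: 1
Result: q1

q1


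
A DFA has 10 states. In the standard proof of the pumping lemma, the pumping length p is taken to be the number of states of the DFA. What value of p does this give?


Pumping lemma for regular languages (standard proof):
Take p = |Q|, the number of DFA states.
Any string of length >= |Q| passes through |Q|+1 states while reading its first |Q| symbols,
so by pigeonhole some state repeats, giving the loop that can be pumped.
Here |Q| = 10
Therefore the proof uses p = 10

10


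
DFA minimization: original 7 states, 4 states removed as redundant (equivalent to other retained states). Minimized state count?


Original DFA: 7 states
Redundant states removed: 4
Minimized states = original - removed
= 7 - 4
= 3

3


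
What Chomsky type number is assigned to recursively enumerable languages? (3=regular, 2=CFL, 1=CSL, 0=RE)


Chomsky hierarchy levels:
  Type 3: Regular (DFA/NFA/regex)
  Type 2: Context-free (PDA)
  Type 1: Context-sensitive
  Type 0: Recursively enumerable (TM)
'recursively enumerable' corresponds to Type 0

0


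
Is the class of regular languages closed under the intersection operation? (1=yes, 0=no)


Regular languages are closed under:
- Union (DFA product construction)
- Intersection (DFA product construction)
- Complement (swap accept/reject states)
- Concatenation (NFA construction)
- Kleene star (NFA construction)
intersection is in this list
Therefore: closed

1


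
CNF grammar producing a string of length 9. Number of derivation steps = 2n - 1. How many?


Chomsky Normal Form derivation:
String length n = 9
Each step either:
  - Splits a nonterminal into two (n-1 such steps)
  - Converts a nonterminal to terminal (n such steps)
Total = (n-1) + n = 2n - 1
= 2(9) - 1
= 18 - 1
= 17

17


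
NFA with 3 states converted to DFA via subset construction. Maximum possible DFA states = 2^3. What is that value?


NFA has 3 states
Subset construction: each DFA state = subset of NFA states
Maximum subsets = 2^3
2^3 = 8

8


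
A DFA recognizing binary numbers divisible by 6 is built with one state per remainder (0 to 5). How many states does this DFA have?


Divisibility by 6 is tracked via the remainder mod 6: 0, 1, ..., 5
The construction assigns one state to each remainder
Number of remainders = 6

6


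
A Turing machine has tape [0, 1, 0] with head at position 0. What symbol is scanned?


Tape: [0, 1, 0]
Positions: 0 1 2
Values:    0 1 0
Head at position 0
tape[0] = 0

0


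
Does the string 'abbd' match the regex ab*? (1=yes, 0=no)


Pattern: ab*
String: 'abbd'
Pattern requires: exactly one 'a' followed by zero or more 'b's
First char is 'a' -> OK
Rest 'bbd': all b's? No
Result: 0

0


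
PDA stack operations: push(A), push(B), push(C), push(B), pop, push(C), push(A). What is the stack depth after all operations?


Tracing stack operations:
  push(A) -> stack = [A], depth=1
  push(B) -> stack = [A,B], depth=2
  push(C) -> stack = [A,B,C], depth=3
  push(B) -> stack = [A,B,C,B], depth=4
  pop -> removed B, stack = [A,B,C], depth=3
  push(C) -> stack = [A,B,C,C], depth=4
  push(A) -> stack = [A,B,C,C,A], depth=5
Final depth = 5

5


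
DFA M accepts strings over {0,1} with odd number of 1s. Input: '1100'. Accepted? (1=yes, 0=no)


DFA has 2 states: q_even (start, accept=no) and q_odd
Processing string '1100' character by character:
  Position 0: read '1', 1-count=1 -> q_odd
  Position 1: read '1', 1-count=2 -> q_even
  Position 2: read '0', 1-count=2 -> q_even (no change)
  Position 3: read '0', 1-count=2 -> q_even (no change)
Final state: q_even, total 1s = 2 (even); the DFA requires an odd count -> reject

0


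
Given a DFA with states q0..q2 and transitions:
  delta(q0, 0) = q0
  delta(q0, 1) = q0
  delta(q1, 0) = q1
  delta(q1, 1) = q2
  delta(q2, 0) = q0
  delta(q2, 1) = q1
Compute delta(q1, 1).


Looking up transition function:
delta(q1, 1) in the table
Row: q1, Column: 1
Result: q2

q2


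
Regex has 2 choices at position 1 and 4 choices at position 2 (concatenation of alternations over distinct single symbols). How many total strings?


First group: 2 alternatives
Second group: 4 alternatives
Concatenation: each choice from group 1 pairs with each from group 2
Total = 2 x 4 = 8

8


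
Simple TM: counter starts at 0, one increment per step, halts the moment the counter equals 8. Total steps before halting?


Counter starts at 0. Counting sequence:
  Step 1: counter = 1
  Step 2: counter = 2
  Step 3: counter = 3
  Step 4: counter = 4
  Step 5: counter = 5
  Step 6: counter = 6
  Step 7: counter = 7
  Step 8: counter = 8
Counter reached 8 -> halt
Total steps = 8

8


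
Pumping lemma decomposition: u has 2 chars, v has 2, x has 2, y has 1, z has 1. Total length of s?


|s| = |u| + |v| + |x| + |y| + |z|
= 2 + 2 + 2 + 1 + 1
= 4 + 2 + 2
= 6 + 2
= 8

8


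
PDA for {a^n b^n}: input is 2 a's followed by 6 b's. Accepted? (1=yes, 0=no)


Language requires equal numbers of a's and b's
PDA pushes for each 'a', pops for each 'b'
Number of a's = 2
Number of b's = 6
2 != 6 -> Reject

0


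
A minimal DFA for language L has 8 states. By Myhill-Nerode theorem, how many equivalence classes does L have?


Myhill-Nerode theorem:
Number of equivalence classes = number of states in minimal DFA
Minimal DFA states = 8
Therefore equivalence classes = 8

8


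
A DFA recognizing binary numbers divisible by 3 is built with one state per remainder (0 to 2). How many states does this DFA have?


Divisibility by 3 is tracked via the remainder mod 3: 0, 1, ..., 2
The construction assigns one state to each remainder
Number of remainders = 3

3


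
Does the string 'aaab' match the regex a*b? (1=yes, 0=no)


Pattern: a*b
String: 'aaab'
Pattern requires: zero or more 'a's followed by exactly one 'b'
Found 3 leading 'a's
Remaining: 'b'
Remaining is exactly 'b' -> match
Result: 1

1


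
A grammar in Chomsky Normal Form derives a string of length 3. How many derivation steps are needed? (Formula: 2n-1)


Chomsky Normal Form derivation:
String length n = 3
Each step either:
  - Splits a nonterminal into two (n-1 such steps)
  - Converts a nonterminal to terminal (n such steps)
Total = (n-1) + n = 2n - 1
= 2(3) - 1
= 6 - 1
= 5

5


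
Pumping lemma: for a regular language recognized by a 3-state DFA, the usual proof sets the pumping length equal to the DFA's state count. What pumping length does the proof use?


Pumping lemma for regular languages (standard proof):
Take p = |Q|, the number of DFA states.
Any string of length >= |Q| passes through |Q|+1 states while reading its first |Q| symbols,
so by pigeonhole some state repeats, giving the loop that can be pumped.
Here |Q| = 3
Therefore the proof uses p = 3

3


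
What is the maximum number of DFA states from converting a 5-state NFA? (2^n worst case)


NFA has 5 states
Subset construction: each DFA state = subset of NFA states
Maximum subsets = 2^5
2^5 = 32

32


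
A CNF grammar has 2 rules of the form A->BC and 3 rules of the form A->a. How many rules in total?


CNF allows two rule forms:
  A -> BC (binary): 2 rules
  A -> a (terminal): 3 rules
Total = 2 + 3 = 5

5


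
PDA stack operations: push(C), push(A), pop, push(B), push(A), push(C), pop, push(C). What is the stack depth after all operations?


Tracing stack operations:
  push(C) -> stack = [C], depth=1
  push(A) -> stack = [C,A], depth=2
  pop -> removed A, stack = [C], depth=1
  push(B) -> stack = [C,B], depth=2
  push(A) -> stack = [C,B,A], depth=3
  push(C) -> stack = [C,B,A,C], depth=4
  pop -> removed C, stack = [C,B,A], depth=3
  push(C) -> stack = [C,B,A,C], depth=4
Final depth = 4

4


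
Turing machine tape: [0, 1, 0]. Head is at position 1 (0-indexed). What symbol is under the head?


Tape: [0, 1, 0]
Positions: 0 1 2
Values:    0 1 0
Head at position 1
tape[1] = 1

1


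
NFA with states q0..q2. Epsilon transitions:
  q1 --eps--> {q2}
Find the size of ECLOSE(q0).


Starting from q0
Initialize closure = {q0}
q0 has no outgoing epsilon transitions -> nothing to add
Final closure: {q0}
Size = 1

1


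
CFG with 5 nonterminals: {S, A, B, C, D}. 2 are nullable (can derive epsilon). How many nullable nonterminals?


Nonterminals: {S, A, B, C, D}
A nonterminal is nullable if it can derive epsilon
Counting nullable nonterminals: 2
Total nullable = 2

2


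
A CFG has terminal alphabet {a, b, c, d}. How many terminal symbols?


Terminal symbols: a, b, c, d
Counting each: a (#1), b (#2), c (#3), d (#4)
Total = 4

4


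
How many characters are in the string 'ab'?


String: 'ab'
Counting characters:
  'a' appears 1 time(s)
  'b' appears 1 time(s)
Total length = 1 + 1 = 2

2


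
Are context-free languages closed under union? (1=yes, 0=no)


CFL closure properties:
  Closed under: union, concatenation, Kleene star
  NOT closed under: intersection, complement
Operation 'union' is in closed list -> Yes (closed)

1


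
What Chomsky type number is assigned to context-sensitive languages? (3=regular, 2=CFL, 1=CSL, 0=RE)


Chomsky hierarchy levels:
  Type 3: Regular (DFA/NFA/regex)
  Type 2: Context-free (PDA)
  Type 1: Context-sensitive
  Type 0: Recursively enumerable (TM)
'context-sensitive' corresponds to Type 1

1


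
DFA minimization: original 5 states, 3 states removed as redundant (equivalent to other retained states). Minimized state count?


Original DFA: 5 states
Redundant states removed: 3
Minimized states = original - removed
= 5 - 3
= 2

2


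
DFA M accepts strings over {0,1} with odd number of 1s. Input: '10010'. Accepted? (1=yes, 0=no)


DFA has 2 states: q_even (start, accept=no) and q_odd
Processing string '10010' character by character:
  Position 0: read '1', 1-count=1 -> q_odd
  Position 1: read '0', 1-count=1 -> q_odd (no change)
  Position 2: read '0', 1-count=1 -> q_odd (no change)
  Position 3: read '1', 1-count=2 -> q_even
  Position 4: read '0', 1-count=2 -> q_even (no change)
Final state: q_even, total 1s = 2 (even); the DFA requires an odd count -> reject

0


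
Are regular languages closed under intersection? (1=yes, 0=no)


Regular languages are closed under:
- Union (DFA product construction)
- Intersection (DFA product construction)
- Complement (swap accept/reject states)
- Concatenation (NFA construction)
- Kleene star (NFA construction)
intersection is in this list
Therefore: closed

1


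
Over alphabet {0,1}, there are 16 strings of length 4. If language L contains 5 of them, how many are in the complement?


Alphabet: {0,1}
String length: 4
Total strings of length 4 = 2^4 = 16
Strings in L = 5
Complement = total - |L|
= 16 - 5
= 11

11


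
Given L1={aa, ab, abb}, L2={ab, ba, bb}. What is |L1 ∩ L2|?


L1 = {aa, ab, abb}
L2 = {ab, ba, bb}
Checking each string in L1 against L2:
  'aa': in L2? No
  'ab': in L2? Yes
  'abb': in L2? No
Intersection = {ab}
|L1 ∩ L2| = 1

1


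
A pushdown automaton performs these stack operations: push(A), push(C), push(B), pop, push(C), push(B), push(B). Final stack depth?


Tracing stack operations:
  push(A) -> stack = [A], depth=1
  push(C) -> stack = [A,C], depth=2
  push(B) -> stack = [A,C,B], depth=3
  pop -> removed B, stack = [A,C], depth=2
  push(C) -> stack = [A,C,C], depth=3
  push(B) -> stack = [A,C,C,B], depth=4
  push(B) -> stack = [A,C,C,B,B], depth=5
Final depth = 5

5


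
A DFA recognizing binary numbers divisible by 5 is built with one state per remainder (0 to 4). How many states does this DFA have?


Divisibility by 5 is tracked via the remainder mod 5: 0, 1, ..., 4
The construction assigns one state to each remainder
Number of remainders = 5

5


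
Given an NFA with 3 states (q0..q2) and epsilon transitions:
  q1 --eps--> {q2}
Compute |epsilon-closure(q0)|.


Starting from q0
Initialize closure = {q0}
q0 has no outgoing epsilon transitions -> nothing to add
Final closure: {q0}
Size = 1

1


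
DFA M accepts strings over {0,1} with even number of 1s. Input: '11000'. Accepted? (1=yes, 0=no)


DFA has 2 states: q_even (start, accept=yes) and q_odd
Processing string '11000' character by character:
  Position 0: read '1', 1-count=1 -> q_odd
  Position 1: read '1', 1-count=2 -> q_even
  Position 2: read '0', 1-count=2 -> q_even (no change)
  Position 3: read '0', 1-count=2 -> q_even (no change)
  Position 4: read '0', 1-count=2 -> q_even (no change)
Final state: q_even, total 1s = 2 (even); the DFA requires an even count -> accept

1


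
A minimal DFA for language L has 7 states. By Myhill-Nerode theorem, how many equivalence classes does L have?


Myhill-Nerode theorem:
Number of equivalence classes = number of states in minimal DFA
Minimal DFA states = 7
Therefore equivalence classes = 7

7


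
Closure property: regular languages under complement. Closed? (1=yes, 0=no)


Regular languages are closed under:
- Union (DFA product construction)
- Intersection (DFA product construction)
- Complement (swap accept/reject states)
- Concatenation (NFA construction)
- Kleene star (NFA construction)
complement is in this list
Therefore: closed

1


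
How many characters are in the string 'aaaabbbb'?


String: 'aaaabbbb'
Counting characters:
  'a' appears 4 time(s)
  'b' appears 4 time(s)
Total length = 4 + 4 = 8

8


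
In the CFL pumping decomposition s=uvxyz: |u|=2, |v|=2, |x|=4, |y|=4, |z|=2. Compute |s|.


|s| = |u| + |v| + |x| + |y| + |z|
= 2 + 2 + 4 + 4 + 2
= 4 + 4 + 6
= 8 + 6
= 14

14


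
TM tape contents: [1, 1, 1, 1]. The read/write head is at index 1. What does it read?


Tape: [1, 1, 1, 1]
Positions: 0 1 2 3
Values:    1 1 1 1
Head at position 1
tape[1] = 1

1


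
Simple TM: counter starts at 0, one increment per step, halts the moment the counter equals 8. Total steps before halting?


Counter starts at 0. Counting sequence:
  Step 1: counter = 1
  Step 2: counter = 2
  Step 3: counter = 3
  Step 4: counter = 4
  Step 5: counter = 5
  Step 6: counter = 6
  Step 7: counter = 7
  Step 8: counter = 8
Counter reached 8 -> halt
Total steps = 8

8


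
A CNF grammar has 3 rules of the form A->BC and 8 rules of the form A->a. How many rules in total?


CNF allows two rule forms:
  A -> BC (binary): 3 rules
  A -> a (terminal): 8 rules
Total = 3 + 8 = 11

11


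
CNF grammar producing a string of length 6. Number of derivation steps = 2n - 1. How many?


Chomsky Normal Form derivation:
String length n = 6
Each step either:
  - Splits a nonterminal into two (n-1 such steps)
  - Converts a nonterminal to terminal (n such steps)
Total = (n-1) + n = 2n - 1
= 2(6) - 1
= 12 - 1
= 11

11


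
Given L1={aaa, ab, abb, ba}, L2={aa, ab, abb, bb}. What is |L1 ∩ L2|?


L1 = {aaa, ab, abb, ba}
L2 = {aa, ab, abb, bb}
Checking each string in L1 against L2:
  'aaa': in L2? No
  'ab': in L2? Yes
  'abb': in L2? Yes
  'ba': in L2? No
Intersection = {ab, abb}
|L1 ∩ L2| = 2

2


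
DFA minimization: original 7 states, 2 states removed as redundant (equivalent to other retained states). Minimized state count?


Original DFA: 7 states
Redundant states removed: 2
Minimized states = original - removed
= 7 - 2
= 5

5


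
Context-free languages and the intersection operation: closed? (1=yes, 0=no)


CFL closure properties:
  Closed under: union, concatenation, Kleene star
  NOT closed under: intersection, complement
Operation 'intersection' is in not-closed list -> No (not closed)

0


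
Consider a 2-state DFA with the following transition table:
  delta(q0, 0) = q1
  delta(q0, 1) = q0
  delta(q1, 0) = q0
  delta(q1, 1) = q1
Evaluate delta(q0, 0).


Looking up transition function:
delta(q0, 0) in the table
Row: q0, Column: 0
Result: q1

q1


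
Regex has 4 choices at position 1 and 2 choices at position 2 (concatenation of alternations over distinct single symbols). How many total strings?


First group: 4 alternatives
Second group: 2 alternatives
Concatenation: each choice from group 1 pairs with each from group 2
Total = 4 x 2 = 8

8


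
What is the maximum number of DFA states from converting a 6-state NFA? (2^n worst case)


NFA has 6 states
Subset construction: each DFA state = subset of NFA states
Maximum subsets = 2^6
2^6 = 64

64


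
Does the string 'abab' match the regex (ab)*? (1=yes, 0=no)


Pattern: (ab)*
String: 'abab'
Pattern requires: zero or more repetitions of 'ab'
Pairs: ['ab', 'ab']
All pairs are 'ab'? Yes
Result: 1

1


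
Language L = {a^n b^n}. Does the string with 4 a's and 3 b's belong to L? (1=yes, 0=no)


Language requires equal numbers of a's and b's
PDA pushes for each 'a', pops for each 'b'
Number of a's = 4
Number of b's = 3
4 != 3 -> Reject

0


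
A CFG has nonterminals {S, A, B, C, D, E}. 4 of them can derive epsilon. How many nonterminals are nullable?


Nonterminals: {S, A, B, C, D, E}
A nonterminal is nullable if it can derive epsilon
Counting nullable nonterminals: 4
Total nullable = 4

4


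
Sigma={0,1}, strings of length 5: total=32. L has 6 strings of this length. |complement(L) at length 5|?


Alphabet: {0,1}
String length: 5
Total strings of length 5 = 2^5 = 32
Strings in L = 6
Complement = total - |L|
= 32 - 6
= 26

26


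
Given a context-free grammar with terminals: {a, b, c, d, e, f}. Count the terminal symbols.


Terminal symbols: a, b, c, d, e, f
Counting each: a (#1), b (#2), c (#3), d (#4), e (#5), f (#6)
Total = 6

6


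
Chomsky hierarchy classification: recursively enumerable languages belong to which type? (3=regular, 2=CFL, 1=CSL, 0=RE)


Chomsky hierarchy levels:
  Type 3: Regular (DFA/NFA/regex)
  Type 2: Context-free (PDA)
  Type 1: Context-sensitive
  Type 0: Recursively enumerable (TM)
'recursively enumerable' corresponds to Type 0

0


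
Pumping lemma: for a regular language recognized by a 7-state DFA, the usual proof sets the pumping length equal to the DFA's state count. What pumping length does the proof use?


Pumping lemma for regular languages (standard proof):
Take p = |Q|, the number of DFA states.
Any string of length >= |Q| passes through |Q|+1 states while reading its first |Q| symbols,
so by pigeonhole some state repeats, giving the loop that can be pumped.
Here |Q| = 7
Therefore the proof uses p = 7

7


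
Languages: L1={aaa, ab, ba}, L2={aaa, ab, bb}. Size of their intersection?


L1 = {aaa, ab, ba}
L2 = {aaa, ab, bb}
Checking each string in L1 against L2:
  'aaa': in L2? Yes
  'ab': in L2? Yes
  'ba': in L2? No
Intersection = {aaa, ab}
|L1 ∩ L2| = 2

2


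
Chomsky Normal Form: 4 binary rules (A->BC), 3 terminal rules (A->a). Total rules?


CNF allows two rule forms:
  A -> BC (binary): 4 rules
  A -> a (terminal): 3 rules
Total = 4 + 3 = 7

7


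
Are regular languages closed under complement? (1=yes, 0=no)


Regular languages are closed under:
- Union (DFA product construction)
- Intersection (DFA product construction)
- Complement (swap accept/reject states)
- Concatenation (NFA construction)
- Kleene star (NFA construction)
complement is in this list
Therefore: closed

1


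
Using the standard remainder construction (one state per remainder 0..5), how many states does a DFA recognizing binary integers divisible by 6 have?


Divisibility by 6 is tracked via the remainder mod 6: 0, 1, ..., 5
The construction assigns one state to each remainder
Number of remainders = 6

6


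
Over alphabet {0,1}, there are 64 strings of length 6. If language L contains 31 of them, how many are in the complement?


Alphabet: {0,1}
String length: 6
Total strings of length 6 = 2^6 = 64
Strings in L = 31
Complement = total - |L|
= 64 - 31
= 33

33


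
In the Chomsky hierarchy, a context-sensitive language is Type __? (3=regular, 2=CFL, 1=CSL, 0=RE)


Chomsky hierarchy levels:
  Type 3: Regular (DFA/NFA/regex)
  Type 2: Context-free (PDA)
  Type 1: Context-sensitive
  Type 0: Recursively enumerable (TM)
'context-sensitive' corresponds to Type 1

1


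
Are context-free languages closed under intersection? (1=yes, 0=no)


CFL closure properties:
  Closed under: union, concatenation, Kleene star
  NOT closed under: intersection, complement
Operation 'intersection' is in not-closed list -> No (not closed)

0


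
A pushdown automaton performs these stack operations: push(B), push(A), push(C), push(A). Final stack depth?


Tracing stack operations:
  push(B) -> stack = [B], depth=1
  push(A) -> stack = [B,A], depth=2
  push(C) -> stack = [B,A,C], depth=3
  push(A) -> stack = [B,A,C,A], depth=4
Final depth = 4

4


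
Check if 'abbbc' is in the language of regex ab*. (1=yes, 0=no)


Pattern: ab*
String: 'abbbc'
Pattern requires: exactly one 'a' followed by zero or more 'b's
First char is 'a' -> OK
Rest 'bbbc': all b's? No
Result: 0

0


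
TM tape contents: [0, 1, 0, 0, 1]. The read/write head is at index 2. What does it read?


Tape: [0, 1, 0, 0, 1]
Positions: 0 1 2 3 4
Values:    0 1 0 0 1
Head at position 2
tape[2] = 0

0


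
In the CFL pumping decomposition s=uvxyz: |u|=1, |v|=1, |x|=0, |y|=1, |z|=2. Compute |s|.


|s| = |u| + |v| + |x| + |y| + |z|
= 1 + 1 + 0 + 1 + 2
= 2 + 0 + 3
= 2 + 3
= 5

5


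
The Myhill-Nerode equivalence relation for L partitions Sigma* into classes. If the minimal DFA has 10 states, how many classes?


Myhill-Nerode theorem:
Number of equivalence classes = number of states in minimal DFA
Minimal DFA states = 10
Therefore equivalence classes = 10

10


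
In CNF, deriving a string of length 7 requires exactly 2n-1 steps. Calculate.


Chomsky Normal Form derivation:
String length n = 7
Each step either:
  - Splits a nonterminal into two (n-1 such steps)
  - Converts a nonterminal to terminal (n such steps)
Total = (n-1) + n = 2n - 1
= 2(7) - 1
= 14 - 1
= 13

13


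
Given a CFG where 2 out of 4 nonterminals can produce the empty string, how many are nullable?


Nonterminals: {S, A, B, C}
A nonterminal is nullable if it can derive epsilon
Counting nullable nonterminals: 2
Total nullable = 2

2


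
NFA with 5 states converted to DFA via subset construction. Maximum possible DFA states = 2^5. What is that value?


NFA has 5 states
Subset construction: each DFA state = subset of NFA states
Maximum subsets = 2^5
2^5 = 32

32


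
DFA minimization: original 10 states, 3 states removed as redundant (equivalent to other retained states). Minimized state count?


Original DFA: 10 states
Redundant states removed: 3
Minimized states = original - removed
= 10 - 3
= 7

7


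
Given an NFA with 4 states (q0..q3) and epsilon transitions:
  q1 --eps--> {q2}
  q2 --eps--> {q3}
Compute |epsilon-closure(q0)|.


Starting from q0
Initialize closure = {q0}
q0 has no outgoing epsilon transitions -> nothing to add
Final closure: {q0}
Size = 1

1


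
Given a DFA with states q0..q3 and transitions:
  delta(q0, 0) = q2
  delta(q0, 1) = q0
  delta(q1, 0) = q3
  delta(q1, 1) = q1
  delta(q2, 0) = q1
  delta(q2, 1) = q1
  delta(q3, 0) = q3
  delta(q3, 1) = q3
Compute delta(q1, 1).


Looking up transition function:
delta(q1, 1) in the table
Row: q1, Column: 1
Result: q1

q1


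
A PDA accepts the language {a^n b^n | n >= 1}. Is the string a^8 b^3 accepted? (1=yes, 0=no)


Language requires equal numbers of a's and b's
PDA pushes for each 'a', pops for each 'b'
Number of a's = 8
Number of b's = 3
8 != 3 -> Reject

0


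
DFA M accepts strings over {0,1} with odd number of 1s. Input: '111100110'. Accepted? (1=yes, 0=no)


DFA has 2 states: q_even (start, accept=no) and q_odd
Processing string '111100110' character by character:
  Position 0: read '1', 1-count=1 -> q_odd
  Position 1: read '1', 1-count=2 -> q_even
  Position 2: read '1', 1-count=3 -> q_odd
  Position 3: read '1', 1-count=4 -> q_even
  Position 4: read '0', 1-count=4 -> q_even (no change)
  Position 5: read '0', 1-count=4 -> q_even (no change)
  Position 6: read '1', 1-count=5 -> q_odd
  Position 7: read '1', 1-count=6 -> q_even
  Position 8: read '0', 1-count=6 -> q_even (no change)
Final state: q_even, total 1s = 6 (even); the DFA requires an odd count -> reject

0


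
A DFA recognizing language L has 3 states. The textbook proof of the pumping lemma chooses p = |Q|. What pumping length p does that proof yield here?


Pumping lemma for regular languages (standard proof):
Take p = |Q|, the number of DFA states.
Any string of length >= |Q| passes through |Q|+1 states while reading its first |Q| symbols,
so by pigeonhole some state repeats, giving the loop that can be pumped.
Here |Q| = 3
Therefore the proof uses p = 3

3


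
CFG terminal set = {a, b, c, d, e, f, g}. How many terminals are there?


Terminal symbols: a, b, c, d, e, f, g
Counting each: a (#1), b (#2), c (#3), d (#4), e (#5), f (#6), g (#7)
Total = 7

7


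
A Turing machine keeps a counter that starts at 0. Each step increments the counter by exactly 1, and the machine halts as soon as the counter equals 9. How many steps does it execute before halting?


Counter starts at 0. Counting sequence:
  Step 1: counter = 1
  Step 2: counter = 2
  Step 3: counter = 3
  Step 4: counter = 4
  Step 5: counter = 5
  Step 6: counter = 6
  ...
  Step 9: counter = 9
Counter reached 9 -> halt
Total steps = 9

9


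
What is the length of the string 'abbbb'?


String: 'abbbb'
Counting characters:
  'a' appears 1 time(s)
  'b' appears 4 time(s)
Total length = 1 + 4 = 5

5


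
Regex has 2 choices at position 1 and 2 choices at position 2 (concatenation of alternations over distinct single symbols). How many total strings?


First group: 2 alternatives
Second group: 2 alternatives
Concatenation: each choice from group 1 pairs with each from group 2
Total = 2 x 2 = 4

4


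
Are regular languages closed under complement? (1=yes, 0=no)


Regular languages are closed under all standard operations:
- Union: Yes (product construction)
- Intersection: Yes (product construction)
- Complement: Yes (swap accept/reject)
- Concatenation: Yes (NFA construction)
Operation: complement -> Closed

1


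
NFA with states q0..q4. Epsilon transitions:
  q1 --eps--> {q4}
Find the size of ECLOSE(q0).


Starting from q0
Initialize closure = {q0}
q0 has no outgoing epsilon transitions -> nothing to add
Final closure: {q0}
Size = 1

1


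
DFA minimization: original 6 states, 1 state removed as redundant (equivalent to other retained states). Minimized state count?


Original DFA: 6 states
Redundant states removed: 1
Minimized states = original - removed
= 6 - 1
= 5

5


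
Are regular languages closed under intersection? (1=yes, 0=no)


Regular languages are closed under:
- Union (DFA product construction)
- Intersection (DFA product construction)
- Complement (swap accept/reject states)
- Concatenation (NFA construction)
- Kleene star (NFA construction)
intersection is in this list
Therefore: closed

1


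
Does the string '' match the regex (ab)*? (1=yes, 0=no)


Pattern: (ab)*
String: ''
Pattern requires: zero or more repetitions of 'ab'
Pairs: []
All pairs are 'ab'? Yes
Result: 1

1


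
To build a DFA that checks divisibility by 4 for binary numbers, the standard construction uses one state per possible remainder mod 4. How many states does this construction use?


Divisibility by 4 is tracked via the remainder mod 4: 0, 1, ..., 3
The construction assigns one state to each remainder
Number of remainders = 4

4


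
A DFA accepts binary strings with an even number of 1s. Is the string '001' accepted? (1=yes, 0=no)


DFA has 2 states: q_even (start, accept=yes) and q_odd
Processing string '001' character by character:
  Position 0: read '0', 1-count=0 -> q_even (no change)
  Position 1: read '0', 1-count=0 -> q_even (no change)
  Position 2: read '1', 1-count=1 -> q_odd
Final state: q_odd, total 1s = 1 (odd); the DFA requires an even count -> reject

0


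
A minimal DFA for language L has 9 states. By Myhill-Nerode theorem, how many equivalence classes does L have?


Myhill-Nerode theorem:
Number of equivalence classes = number of states in minimal DFA
Minimal DFA states = 9
Therefore equivalence classes = 9

9


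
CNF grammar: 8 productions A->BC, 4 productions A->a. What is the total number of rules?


CNF allows two rule forms:
  A -> BC (binary): 8 rules
  A -> a (terminal): 4 rules
Total = 8 + 4 = 12

12


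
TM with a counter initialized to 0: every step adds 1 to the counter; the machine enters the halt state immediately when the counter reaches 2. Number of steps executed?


Counter starts at 0. Counting sequence:
  Step 1: counter = 1
  Step 2: counter = 2
Counter reached 2 -> halt
Total steps = 2

2


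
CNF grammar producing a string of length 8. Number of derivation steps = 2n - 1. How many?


Chomsky Normal Form derivation:
String length n = 8
Each step either:
  - Splits a nonterminal into two (n-1 such steps)
  - Converts a nonterminal to terminal (n such steps)
Total = (n-1) + n = 2n - 1
= 2(8) - 1
= 16 - 1
= 15

15


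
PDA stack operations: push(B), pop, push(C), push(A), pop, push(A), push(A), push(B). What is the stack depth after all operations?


Tracing stack operations:
  push(B) -> stack = [B], depth=1
  pop -> removed B, stack = [], depth=0
  push(C) -> stack = [C], depth=1
  push(A) -> stack = [C,A], depth=2
  pop -> removed A, stack = [C], depth=1
  push(A) -> stack = [C,A], depth=2
  push(A) -> stack = [C,A,A], depth=3
  push(B) -> stack = [C,A,A,B], depth=4
Final depth = 4

4


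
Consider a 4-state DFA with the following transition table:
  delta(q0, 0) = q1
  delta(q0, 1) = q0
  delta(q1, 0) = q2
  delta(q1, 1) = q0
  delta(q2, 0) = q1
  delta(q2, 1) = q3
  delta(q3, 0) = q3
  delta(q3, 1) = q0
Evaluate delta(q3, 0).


Looking up transition function:
delta(q3, 0) in the table
Row: q3, Column: 0
Result: q3

q3


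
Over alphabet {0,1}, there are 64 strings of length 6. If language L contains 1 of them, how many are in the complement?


Alphabet: {0,1}
String length: 6
Total strings of length 6 = 2^6 = 64
Strings in L = 1
Complement = total - |L|
= 64 - 1
= 63

63


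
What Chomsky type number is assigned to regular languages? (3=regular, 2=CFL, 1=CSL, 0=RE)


Chomsky hierarchy levels:
  Type 3: Regular (DFA/NFA/regex)
  Type 2: Context-free (PDA)
  Type 1: Context-sensitive
  Type 0: Recursively enumerable (TM)
'regular' corresponds to Type 3

3


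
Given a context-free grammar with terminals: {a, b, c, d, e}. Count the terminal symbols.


Terminal symbols: a, b, c, d, e
Counting each: a (#1), b (#2), c (#3), d (#4), e (#5)
Total = 5

5


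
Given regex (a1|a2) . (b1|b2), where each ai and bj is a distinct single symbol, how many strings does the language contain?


First group: 2 alternatives
Second group: 2 alternatives
Concatenation: each choice from group 1 pairs with each from group 2
Total = 2 x 2 = 4

4


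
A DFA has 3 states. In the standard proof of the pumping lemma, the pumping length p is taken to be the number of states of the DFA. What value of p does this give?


Pumping lemma for regular languages (standard proof):
Take p = |Q|, the number of DFA states.
Any string of length >= |Q| passes through |Q|+1 states while reading its first |Q| symbols,
so by pigeonhole some state repeats, giving the loop that can be pumped.
Here |Q| = 3
Therefore the proof uses p = 3

3


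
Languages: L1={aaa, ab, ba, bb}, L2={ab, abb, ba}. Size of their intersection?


L1 = {aaa, ab, ba, bb}
L2 = {ab, abb, ba}
Checking each string in L1 against L2:
  'aaa': in L2? No
  'ab': in L2? Yes
  'ba': in L2? Yes
  'bb': in L2? No
Intersection = {ab, ba}
|L1 ∩ L2| = 2

2
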